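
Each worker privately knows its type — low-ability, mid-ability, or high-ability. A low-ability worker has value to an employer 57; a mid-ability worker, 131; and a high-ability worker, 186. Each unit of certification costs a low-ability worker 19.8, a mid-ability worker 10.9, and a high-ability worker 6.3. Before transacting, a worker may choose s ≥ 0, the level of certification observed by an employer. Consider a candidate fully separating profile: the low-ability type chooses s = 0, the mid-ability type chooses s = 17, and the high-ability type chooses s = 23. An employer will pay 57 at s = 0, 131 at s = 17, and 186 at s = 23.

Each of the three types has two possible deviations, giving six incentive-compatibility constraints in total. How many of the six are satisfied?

Low-ability (own payoff 57): to s=17 gives 131 − 19.8×17 = -205.6 → no gain ✓; to s=23 gives 186 − 19.8×23 = -269.4 → no gain ✓.
Mid-ability (own payoff 131 − 10.9×17 = -54.3): to s=0 gives 57 → profitable ✗; to s=23 gives 186 − 10.9×23 = -64.7 → no gain ✓.
High-ability (own payoff 186 − 6.3×23 = 41.1): to s=0 gives 57 → profitable ✗; to s=17 gives 131 − 6.3×17 = 23.9 → no gain ✓.
4 of the 6 constraints hold; not an equilibrium.

4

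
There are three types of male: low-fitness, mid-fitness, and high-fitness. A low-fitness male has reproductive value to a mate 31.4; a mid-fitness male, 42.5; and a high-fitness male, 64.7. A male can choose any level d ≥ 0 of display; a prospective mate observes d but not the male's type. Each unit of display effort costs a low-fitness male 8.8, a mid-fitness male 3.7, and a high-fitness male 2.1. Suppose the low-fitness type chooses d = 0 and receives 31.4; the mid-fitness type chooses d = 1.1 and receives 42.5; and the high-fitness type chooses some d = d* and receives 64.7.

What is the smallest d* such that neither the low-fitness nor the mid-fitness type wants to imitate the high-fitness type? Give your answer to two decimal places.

Mid-fitness type (on-path payoff 42.5 − 3.7×1.1 = 38.43) won't mimic when 38.43 ≥ 64.7 − 3.7·d*, i.e. d* ≥ 7.10.
Low-fitness type (on-path payoff 31.4) won't mimic when 31.4 ≥ 64.7 − 8.8·d*, i.e. d* ≥ 3.78.
Both must hold, so d* = max(3.78, 7.10) = 7.10. The mid-fitness type's constraint binds.

7.10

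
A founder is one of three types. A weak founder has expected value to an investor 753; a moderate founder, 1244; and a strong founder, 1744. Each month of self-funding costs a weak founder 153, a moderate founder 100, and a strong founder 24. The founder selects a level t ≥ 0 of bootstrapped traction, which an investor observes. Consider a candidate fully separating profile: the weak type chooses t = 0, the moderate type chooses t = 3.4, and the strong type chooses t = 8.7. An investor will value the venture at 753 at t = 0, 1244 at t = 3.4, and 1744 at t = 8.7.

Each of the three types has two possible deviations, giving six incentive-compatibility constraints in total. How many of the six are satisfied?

Moderate (own payoff 1244 − 100×3.4 = 904): to t=0 gives 753 → no gain ✓; to t=8.7 gives 1744 − 100×8.7 = 874 → no gain ✓.
Strong (own payoff 1744 − 24×8.7 = 1535.2): to t=0 gives 753 → no gain ✓; to t=3.4 gives 1244 − 24×3.4 = 1162.4 → no gain ✓.
Weak (own payoff 753): to t=3.4 gives 1244 − 153×3.4 = 723.8 → no gain ✓; to t=8.7 gives 1744 − 153×8.7 = 412.9 → no gain ✓.
6 of the 6 constraints hold; this profile is a separating equilibrium.

6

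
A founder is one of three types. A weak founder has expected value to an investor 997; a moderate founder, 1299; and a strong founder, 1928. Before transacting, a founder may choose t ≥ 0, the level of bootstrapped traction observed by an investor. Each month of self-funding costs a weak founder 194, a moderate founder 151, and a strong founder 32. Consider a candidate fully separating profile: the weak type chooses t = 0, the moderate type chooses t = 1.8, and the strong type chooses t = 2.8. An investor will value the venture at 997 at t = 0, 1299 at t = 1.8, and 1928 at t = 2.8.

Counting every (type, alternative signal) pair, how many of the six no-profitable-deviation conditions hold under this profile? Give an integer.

4

Strong (own payoff 1928 − 32×2.8 = 1838.4): to t=0 gives 997 → no gain ✓; to t=1.8 gives 1299 − 32×1.8 = 1241.4 → no gain ✓.
Moderate (own payoff 1299 − 151×1.8 = 1027.2): to t=0 gives 997 → no gain ✓; to t=2.8 gives 1928 − 151×2.8 = 1505.2 → profitable ✗.
Weak (own payoff 997): to t=1.8 gives 1299 − 194×1.8 = 949.8 → no gain ✓; to t=2.8 gives 1928 − 194×2.8 = 1384.8 → profitable ✗.
4 of the 6 constraints hold; not an equilibrium.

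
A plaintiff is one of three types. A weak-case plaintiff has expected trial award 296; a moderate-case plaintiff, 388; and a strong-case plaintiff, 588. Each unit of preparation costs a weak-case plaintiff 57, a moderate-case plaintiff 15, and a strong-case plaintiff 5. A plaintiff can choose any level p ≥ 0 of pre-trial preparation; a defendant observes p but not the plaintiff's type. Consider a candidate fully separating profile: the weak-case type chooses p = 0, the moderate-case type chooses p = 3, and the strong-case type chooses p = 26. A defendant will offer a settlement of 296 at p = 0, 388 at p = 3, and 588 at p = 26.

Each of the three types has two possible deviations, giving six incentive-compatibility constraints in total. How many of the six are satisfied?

6

Moderate-case (own payoff 388 − 15×3 = 343): to p=0 gives 296 → no gain ✓; to p=26 gives 588 − 15×26 = 198 → no gain ✓.
Weak-case (own payoff 296): to p=3 gives 388 − 57×3 = 217 → no gain ✓; to p=26 gives 588 − 57×26 = -894 → no gain ✓.
Strong-case (own payoff 588 − 5×26 = 458): to p=0 gives 296 → no gain ✓; to p=3 gives 388 − 5×3 = 373 → no gain ✓.
6 of the 6 constraints hold; this profile is a separating equilibrium.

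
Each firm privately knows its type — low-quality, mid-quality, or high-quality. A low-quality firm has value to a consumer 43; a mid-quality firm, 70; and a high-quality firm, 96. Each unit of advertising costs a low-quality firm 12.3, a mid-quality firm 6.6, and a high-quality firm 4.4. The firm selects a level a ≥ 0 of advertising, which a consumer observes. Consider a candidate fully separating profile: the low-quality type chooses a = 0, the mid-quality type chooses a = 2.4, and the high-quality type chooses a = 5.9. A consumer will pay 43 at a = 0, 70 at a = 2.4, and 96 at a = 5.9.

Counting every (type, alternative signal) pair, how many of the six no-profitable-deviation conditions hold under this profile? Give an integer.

5

Mid-quality (own payoff 70 − 6.6×2.4 = 54.16): to a=0 gives 43 → no gain ✓; to a=5.9 gives 96 − 6.6×5.9 = 57.06 → profitable ✗.
Low-quality (own payoff 43): to a=2.4 gives 70 − 12.3×2.4 = 40.48 → no gain ✓; to a=5.9 gives 96 − 12.3×5.9 = 23.43 → no gain ✓.
High-quality (own payoff 96 − 4.4×5.9 = 70.04): to a=0 gives 43 → no gain ✓; to a=2.4 gives 70 − 4.4×2.4 = 59.44 → no gain ✓.
5 of the 6 constraints hold; not an equilibrium.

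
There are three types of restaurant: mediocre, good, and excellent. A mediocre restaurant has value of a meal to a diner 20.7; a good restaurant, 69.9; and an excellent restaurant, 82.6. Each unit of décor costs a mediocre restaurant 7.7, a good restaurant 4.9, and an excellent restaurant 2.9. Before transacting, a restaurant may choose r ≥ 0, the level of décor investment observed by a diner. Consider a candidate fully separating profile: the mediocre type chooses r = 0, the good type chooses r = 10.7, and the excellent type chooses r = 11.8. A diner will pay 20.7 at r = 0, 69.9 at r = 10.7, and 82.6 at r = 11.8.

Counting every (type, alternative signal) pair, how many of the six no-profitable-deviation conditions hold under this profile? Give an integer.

Mediocre (own payoff 20.7): to r=10.7 gives 69.9 − 7.7×10.7 = -12.49 → no gain ✓; to r=11.8 gives 82.6 − 7.7×11.8 = -8.26 → no gain ✓.
Good (own payoff 69.9 − 4.9×10.7 = 17.47): to r=0 gives 20.7 → profitable ✗; to r=11.8 gives 82.6 − 4.9×11.8 = 24.78 → profitable ✗.
Excellent (own payoff 82.6 − 2.9×11.8 = 48.38): to r=0 gives 20.7 → no gain ✓; to r=10.7 gives 69.9 − 2.9×10.7 = 38.87 → no gain ✓.
4 of the 6 constraints hold; not an equilibrium.

4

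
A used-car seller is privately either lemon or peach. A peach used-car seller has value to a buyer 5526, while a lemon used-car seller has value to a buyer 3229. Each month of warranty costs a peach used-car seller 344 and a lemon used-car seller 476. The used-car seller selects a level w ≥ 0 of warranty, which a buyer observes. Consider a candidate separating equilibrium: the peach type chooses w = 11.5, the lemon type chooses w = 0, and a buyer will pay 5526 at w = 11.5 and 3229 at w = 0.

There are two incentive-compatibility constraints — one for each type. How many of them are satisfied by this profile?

Lemon type: stay at 0 → 3229; mimic → 5526 − 476 × 11.5 = 52. IC holds (3229 ≥ 52).
Peach type: signal → 5526 − 344 × 11.5 = 1570; deviate to 0 → 3229. IC fails (1570 < 3229).
1 of 2 constraints hold, so this profile is not an equilibrium.

1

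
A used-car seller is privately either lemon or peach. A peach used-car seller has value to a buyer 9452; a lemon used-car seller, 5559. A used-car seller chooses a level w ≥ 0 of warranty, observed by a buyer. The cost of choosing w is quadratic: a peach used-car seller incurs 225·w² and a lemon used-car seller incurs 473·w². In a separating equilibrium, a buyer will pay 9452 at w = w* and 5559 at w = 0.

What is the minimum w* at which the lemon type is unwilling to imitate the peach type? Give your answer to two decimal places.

The lemon type at w = 0 receives 5559; imitating at w* yields 9452 − 473·w*².
Indifference: 5559 = 9452 − 473·w*², so w*² = (9452 − 5559) / 473 ≈ 8.2304.
w* = √8.2304 ≈ 2.87.

2.87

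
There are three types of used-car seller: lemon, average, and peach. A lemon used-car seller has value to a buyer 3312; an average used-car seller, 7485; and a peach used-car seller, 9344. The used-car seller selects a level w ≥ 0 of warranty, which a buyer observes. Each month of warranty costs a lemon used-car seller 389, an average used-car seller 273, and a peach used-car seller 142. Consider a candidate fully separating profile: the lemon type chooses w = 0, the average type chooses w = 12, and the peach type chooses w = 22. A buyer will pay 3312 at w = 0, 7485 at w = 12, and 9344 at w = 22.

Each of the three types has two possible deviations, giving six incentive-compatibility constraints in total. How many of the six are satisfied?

Peach (own payoff 9344 − 142×22 = 6220): to w=0 gives 3312 → no gain ✓; to w=12 gives 7485 − 142×12 = 5781 → no gain ✓.
Average (own payoff 7485 − 273×12 = 4209): to w=0 gives 3312 → no gain ✓; to w=22 gives 9344 − 273×22 = 3338 → no gain ✓.
Lemon (own payoff 3312): to w=12 gives 7485 − 389×12 = 2817 → no gain ✓; to w=22 gives 9344 − 389×22 = 786 → no gain ✓.
6 of the 6 constraints hold; this profile is a separating equilibrium.

6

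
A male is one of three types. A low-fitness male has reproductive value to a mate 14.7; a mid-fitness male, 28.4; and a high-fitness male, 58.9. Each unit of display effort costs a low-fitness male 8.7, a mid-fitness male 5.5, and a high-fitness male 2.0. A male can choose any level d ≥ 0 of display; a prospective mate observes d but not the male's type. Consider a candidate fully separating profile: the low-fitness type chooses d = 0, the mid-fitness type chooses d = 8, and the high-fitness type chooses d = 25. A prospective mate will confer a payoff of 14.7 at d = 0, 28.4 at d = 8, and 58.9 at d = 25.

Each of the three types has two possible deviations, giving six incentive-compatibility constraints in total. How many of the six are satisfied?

Low-fitness (own payoff 14.7): to d=8 gives 28.4 − 8.7×8 = -41.2 → no gain ✓; to d=25 gives 58.9 − 8.7×25 = -158.6 → no gain ✓.
Mid-fitness (own payoff 28.4 − 5.5×8 = -15.6): to d=0 gives 14.7 → profitable ✗; to d=25 gives 58.9 − 5.5×25 = -78.6 → no gain ✓.
High-fitness (own payoff 58.9 − 2.0×25 = 8.9): to d=0 gives 14.7 → profitable ✗; to d=8 gives 28.4 − 2.0×8 = 12.4 → profitable ✗.
3 of the 6 constraints hold; not an equilibrium.

3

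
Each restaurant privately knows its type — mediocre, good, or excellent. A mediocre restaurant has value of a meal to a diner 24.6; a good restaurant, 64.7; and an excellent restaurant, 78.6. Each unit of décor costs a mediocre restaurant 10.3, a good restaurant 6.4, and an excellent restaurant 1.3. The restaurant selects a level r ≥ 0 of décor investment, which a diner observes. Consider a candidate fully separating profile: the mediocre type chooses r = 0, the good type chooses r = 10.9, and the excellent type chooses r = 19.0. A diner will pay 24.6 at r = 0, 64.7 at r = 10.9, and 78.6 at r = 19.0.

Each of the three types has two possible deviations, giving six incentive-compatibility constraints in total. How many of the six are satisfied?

Mediocre (own payoff 24.6): to r=10.9 gives 64.7 − 10.3×10.9 = -47.57 → no gain ✓; to r=19.0 gives 78.6 − 10.3×19.0 = -117.1 → no gain ✓.
Excellent (own payoff 78.6 − 1.3×19.0 = 53.9): to r=0 gives 24.6 → no gain ✓; to r=10.9 gives 64.7 − 1.3×10.9 = 50.53 → no gain ✓.
Good (own payoff 64.7 − 6.4×10.9 = -5.06): to r=0 gives 24.6 → profitable ✗; to r=19.0 gives 78.6 − 6.4×19.0 = -43 → no gain ✓.
5 of the 6 constraints hold; not an equilibrium.

5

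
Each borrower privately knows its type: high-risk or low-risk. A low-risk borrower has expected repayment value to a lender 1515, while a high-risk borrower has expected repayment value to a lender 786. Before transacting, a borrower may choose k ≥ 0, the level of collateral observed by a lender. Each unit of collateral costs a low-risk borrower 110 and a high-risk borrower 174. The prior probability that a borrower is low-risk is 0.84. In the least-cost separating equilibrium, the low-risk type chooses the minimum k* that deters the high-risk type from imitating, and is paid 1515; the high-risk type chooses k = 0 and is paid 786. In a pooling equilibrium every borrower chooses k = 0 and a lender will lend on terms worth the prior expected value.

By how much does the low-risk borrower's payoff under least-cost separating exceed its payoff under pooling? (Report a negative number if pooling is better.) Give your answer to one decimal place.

Least-cost separating signal: k* solves 786 = 1515 − 174·k*, so k* = (1515 − 786)/174 ≈ 4.1897.
Low-risk type's separating payoff: 1515 − 110 × k* = 1515 − 110 × (1515 − 786)/174 = 1515 − 80190/174 ≈ 1054.138.
Pooling payoff: 0.84 × 1515 + 0.16 × 786 = 1398.36.
Difference: 1054.138 − 1398.36 = -344.222, i.e. -344.2 to one decimal place.
The low-risk type would prefer the pooling outcome.

-344.2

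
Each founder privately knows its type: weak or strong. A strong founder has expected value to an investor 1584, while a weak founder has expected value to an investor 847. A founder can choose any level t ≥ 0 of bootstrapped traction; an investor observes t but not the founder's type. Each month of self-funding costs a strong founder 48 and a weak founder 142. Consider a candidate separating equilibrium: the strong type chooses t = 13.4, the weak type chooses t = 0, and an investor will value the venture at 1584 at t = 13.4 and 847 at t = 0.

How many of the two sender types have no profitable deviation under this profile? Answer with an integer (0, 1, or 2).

2

Weak type: stay at 0 → 847; mimic → 1584 − 142 × 13.4 = -318.8. IC holds (847 ≥ -318.8).
Strong type: signal → 1584 − 48 × 13.4 = 940.8; deviate to 0 → 847. IC holds (940.8 ≥ 847).
2 of 2 constraints hold, so this is a separating equilibrium.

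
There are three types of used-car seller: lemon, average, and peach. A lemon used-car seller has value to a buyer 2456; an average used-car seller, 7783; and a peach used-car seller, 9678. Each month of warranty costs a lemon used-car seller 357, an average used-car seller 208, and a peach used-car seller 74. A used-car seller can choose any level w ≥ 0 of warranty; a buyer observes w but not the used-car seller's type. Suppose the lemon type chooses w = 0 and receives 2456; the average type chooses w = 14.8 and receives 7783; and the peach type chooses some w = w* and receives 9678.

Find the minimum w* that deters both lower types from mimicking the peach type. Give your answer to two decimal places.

23.91

Lemon type (on-path payoff 2456) won't mimic when 2456 ≥ 9678 − 357·w*, i.e. w* ≥ 20.23.
Average type (on-path payoff 7783 − 208×14.8 = 4704.6) won't mimic when 4704.6 ≥ 9678 − 208·w*, i.e. w* ≥ 23.91.
Both must hold, so w* = max(20.23, 23.91) = 23.91. The average type's constraint binds.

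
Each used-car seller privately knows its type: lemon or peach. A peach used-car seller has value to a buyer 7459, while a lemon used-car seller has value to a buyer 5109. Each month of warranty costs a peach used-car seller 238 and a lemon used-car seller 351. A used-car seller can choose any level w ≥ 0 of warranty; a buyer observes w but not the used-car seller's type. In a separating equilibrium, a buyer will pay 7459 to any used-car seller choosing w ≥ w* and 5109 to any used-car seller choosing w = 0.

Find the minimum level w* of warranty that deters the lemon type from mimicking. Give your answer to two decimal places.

6.70

A lemon used-car seller choosing w = 0 receives 5109.
Imitating at w* instead would pay 7459 at cost 351·w*, netting 7459 − 351·w*.
Indifference: 5109 = 7459 − 351·w*, so w* = (7459 − 5109) / 351 ≈ 6.70.
This is the lemon type's binding incentive-compatibility constraint; any w ≥ 6.70 sustains separation on that side.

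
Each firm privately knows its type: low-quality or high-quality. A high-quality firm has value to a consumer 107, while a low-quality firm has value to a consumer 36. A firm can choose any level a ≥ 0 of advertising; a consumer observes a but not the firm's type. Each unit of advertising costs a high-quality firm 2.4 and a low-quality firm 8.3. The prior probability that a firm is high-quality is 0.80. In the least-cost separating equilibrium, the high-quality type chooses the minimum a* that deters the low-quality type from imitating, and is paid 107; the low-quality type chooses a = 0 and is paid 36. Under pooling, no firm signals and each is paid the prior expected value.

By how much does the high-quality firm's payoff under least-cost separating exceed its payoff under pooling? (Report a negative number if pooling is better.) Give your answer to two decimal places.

-6.33

Least-cost separating signal: a* solves 36 = 107 − 8.3·a*, so a* = (107 − 36)/8.3 ≈ 8.5542.
High-quality type's separating payoff: 107 − 2.4 × a* = 107 − 2.4 × (107 − 36)/8.3 = 107 − 170.4/8.3 ≈ 86.4699.
Pooling payoff: 0.80 × 107 + 0.20 × 36 = 92.8.
Difference: 86.4699 − 92.8 = -6.3301, i.e. -6.33 to two decimal places.
The high-quality type would prefer the pooling outcome.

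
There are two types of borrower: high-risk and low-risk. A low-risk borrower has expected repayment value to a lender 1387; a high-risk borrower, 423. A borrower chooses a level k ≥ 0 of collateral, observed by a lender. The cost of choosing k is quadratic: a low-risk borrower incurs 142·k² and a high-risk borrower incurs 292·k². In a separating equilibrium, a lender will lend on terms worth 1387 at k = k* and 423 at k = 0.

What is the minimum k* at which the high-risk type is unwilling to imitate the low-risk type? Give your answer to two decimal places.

The high-risk type at k = 0 receives 423; imitating at k* yields 1387 − 292·k*².
Indifference: 423 = 1387 − 292·k*², so k*² = (1387 − 423) / 292 ≈ 3.3014.
k* = √3.3014 ≈ 1.82.

1.82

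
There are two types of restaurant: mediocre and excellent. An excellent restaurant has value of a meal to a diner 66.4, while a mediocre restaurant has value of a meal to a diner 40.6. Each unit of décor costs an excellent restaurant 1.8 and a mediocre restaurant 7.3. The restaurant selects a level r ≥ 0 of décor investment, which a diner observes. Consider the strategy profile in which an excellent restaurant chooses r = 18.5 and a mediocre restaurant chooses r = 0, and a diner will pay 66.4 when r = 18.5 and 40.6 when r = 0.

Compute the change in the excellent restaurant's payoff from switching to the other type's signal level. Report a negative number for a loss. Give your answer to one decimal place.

7.5

Playing r = 18.5 the excellent restaurant receives 66.4 − 1.8 × 18.5 = 33.1.
Deviating to r = 0 yields 40.6 instead.
Gain from deviating: 40.6 − 33.1 = 7.5.
The gain is positive, so the excellent type's incentive-compatibility constraint is violated — this profile is not a separating equilibrium.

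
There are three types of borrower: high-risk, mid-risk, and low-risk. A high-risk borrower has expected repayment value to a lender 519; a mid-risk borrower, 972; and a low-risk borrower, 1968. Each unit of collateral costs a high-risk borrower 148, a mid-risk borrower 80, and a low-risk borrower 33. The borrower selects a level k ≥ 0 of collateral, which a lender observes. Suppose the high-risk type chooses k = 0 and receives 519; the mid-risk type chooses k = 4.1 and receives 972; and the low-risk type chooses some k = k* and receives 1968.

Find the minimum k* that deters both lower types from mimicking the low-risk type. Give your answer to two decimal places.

High-risk type (on-path payoff 519) won't mimic when 519 ≥ 1968 − 148·k*, i.e. k* ≥ 9.79.
Mid-risk type (on-path payoff 972 − 80×4.1 = 644) won't mimic when 644 ≥ 1968 − 80·k*, i.e. k* ≥ 16.55.
Both must hold, so k* = max(9.79, 16.55) = 16.55. The mid-risk type's constraint binds.

16.55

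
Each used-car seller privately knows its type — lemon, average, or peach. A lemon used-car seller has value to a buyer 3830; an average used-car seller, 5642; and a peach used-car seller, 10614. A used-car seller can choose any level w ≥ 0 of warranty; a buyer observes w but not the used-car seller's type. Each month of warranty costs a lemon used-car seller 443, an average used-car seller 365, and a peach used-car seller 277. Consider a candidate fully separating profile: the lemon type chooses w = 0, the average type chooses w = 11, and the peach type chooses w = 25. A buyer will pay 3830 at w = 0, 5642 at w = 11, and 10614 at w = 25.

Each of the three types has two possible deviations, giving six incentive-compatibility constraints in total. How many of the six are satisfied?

Peach (own payoff 10614 − 277×25 = 3689): to w=0 gives 3830 → profitable ✗; to w=11 gives 5642 − 277×11 = 2595 → no gain ✓.
Lemon (own payoff 3830): to w=11 gives 5642 − 443×11 = 769 → no gain ✓; to w=25 gives 10614 − 443×25 = -461 → no gain ✓.
Average (own payoff 5642 − 365×11 = 1627): to w=0 gives 3830 → profitable ✗; to w=25 gives 10614 − 365×25 = 1489 → no gain ✓.
4 of the 6 constraints hold; not an equilibrium.

4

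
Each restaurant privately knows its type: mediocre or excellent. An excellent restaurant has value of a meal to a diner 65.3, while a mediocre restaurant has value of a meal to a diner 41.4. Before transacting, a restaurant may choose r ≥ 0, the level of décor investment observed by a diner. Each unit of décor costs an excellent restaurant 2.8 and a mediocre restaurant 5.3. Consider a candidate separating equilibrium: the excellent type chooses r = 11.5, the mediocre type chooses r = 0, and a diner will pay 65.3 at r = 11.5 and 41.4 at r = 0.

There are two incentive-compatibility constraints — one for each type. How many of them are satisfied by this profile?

Excellent type: signal → 65.3 − 2.8 × 11.5 = 33.1; deviate to 0 → 41.4. IC fails (33.1 < 41.4).
Mediocre type: stay at 0 → 41.4; mimic → 65.3 − 5.3 × 11.5 = 4.35. IC holds (41.4 ≥ 4.35).
1 of 2 constraints hold, so this profile is not an equilibrium.

1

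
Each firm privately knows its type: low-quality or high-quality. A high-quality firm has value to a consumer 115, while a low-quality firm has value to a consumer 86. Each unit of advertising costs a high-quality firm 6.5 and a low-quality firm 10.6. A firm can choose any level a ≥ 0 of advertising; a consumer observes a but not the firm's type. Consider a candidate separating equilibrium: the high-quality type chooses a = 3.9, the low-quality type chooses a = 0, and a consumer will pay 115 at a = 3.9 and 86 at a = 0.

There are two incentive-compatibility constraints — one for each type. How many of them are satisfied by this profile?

2

Low-quality type: stay at 0 → 86; mimic → 115 − 10.6 × 3.9 = 73.66. IC holds (86 ≥ 73.66).
High-quality type: signal → 115 − 6.5 × 3.9 = 89.65; deviate to 0 → 86. IC holds (89.65 ≥ 86).
2 of 2 constraints hold, so this is a separating equilibrium.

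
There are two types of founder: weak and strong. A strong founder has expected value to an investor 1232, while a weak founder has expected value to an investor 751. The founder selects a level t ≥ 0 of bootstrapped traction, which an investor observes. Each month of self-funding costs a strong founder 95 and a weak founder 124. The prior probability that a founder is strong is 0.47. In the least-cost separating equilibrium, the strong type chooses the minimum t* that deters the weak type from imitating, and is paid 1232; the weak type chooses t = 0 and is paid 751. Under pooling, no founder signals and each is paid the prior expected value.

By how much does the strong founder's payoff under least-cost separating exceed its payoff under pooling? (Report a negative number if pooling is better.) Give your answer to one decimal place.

Least-cost separating signal: t* solves 751 = 1232 − 124·t*, so t* = (1232 − 751)/124 ≈ 3.8790.
Strong type's separating payoff: 1232 − 95 × t* = 1232 − 95 × (1232 − 751)/124 = 1232 − 45695/124 ≈ 863.492.
Pooling payoff: 0.47 × 1232 + 0.53 × 751 = 977.07.
Difference: 863.492 − 977.07 = -113.578, i.e. -113.6 to one decimal place.
The strong type would prefer the pooling outcome.

-113.6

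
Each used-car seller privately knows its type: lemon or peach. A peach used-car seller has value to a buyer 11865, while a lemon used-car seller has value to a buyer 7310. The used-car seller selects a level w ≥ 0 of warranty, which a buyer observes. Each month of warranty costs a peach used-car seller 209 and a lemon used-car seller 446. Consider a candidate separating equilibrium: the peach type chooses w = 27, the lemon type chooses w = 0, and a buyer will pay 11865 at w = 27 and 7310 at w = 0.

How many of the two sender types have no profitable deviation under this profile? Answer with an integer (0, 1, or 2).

1

Lemon type: stay at 0 → 7310; mimic → 11865 − 446 × 27 = -177. IC holds (7310 ≥ -177).
Peach type: signal → 11865 − 209 × 27 = 6222; deviate to 0 → 7310. IC fails (6222 < 7310).
1 of 2 constraints hold, so this profile is not an equilibrium.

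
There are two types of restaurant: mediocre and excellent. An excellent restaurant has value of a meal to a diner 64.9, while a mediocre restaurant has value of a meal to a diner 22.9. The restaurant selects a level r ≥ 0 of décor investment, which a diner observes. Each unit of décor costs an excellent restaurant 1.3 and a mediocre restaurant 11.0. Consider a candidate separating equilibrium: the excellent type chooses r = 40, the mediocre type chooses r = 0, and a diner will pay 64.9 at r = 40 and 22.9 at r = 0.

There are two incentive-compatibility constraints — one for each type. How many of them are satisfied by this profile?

Mediocre type: stay at 0 → 22.9; mimic → 64.9 − 11.0 × 40 = -375.1. IC holds (22.9 ≥ -375.1).
Excellent type: signal → 64.9 − 1.3 × 40 = 12.9; deviate to 0 → 22.9. IC fails (12.9 < 22.9).
1 of 2 constraints hold, so this profile is not an equilibrium.

1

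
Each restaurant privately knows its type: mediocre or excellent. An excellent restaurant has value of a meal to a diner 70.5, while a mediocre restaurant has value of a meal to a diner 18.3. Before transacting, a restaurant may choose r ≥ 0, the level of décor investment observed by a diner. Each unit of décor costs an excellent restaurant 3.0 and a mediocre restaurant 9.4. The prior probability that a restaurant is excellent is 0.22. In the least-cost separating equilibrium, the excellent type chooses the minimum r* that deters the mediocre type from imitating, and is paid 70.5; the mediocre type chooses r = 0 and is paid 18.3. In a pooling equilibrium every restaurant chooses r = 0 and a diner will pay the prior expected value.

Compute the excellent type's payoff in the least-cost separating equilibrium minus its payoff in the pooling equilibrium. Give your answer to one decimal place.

24.1

Least-cost separating signal: r* solves 18.3 = 70.5 − 9.4·r*, so r* = (70.5 − 18.3)/9.4 ≈ 5.5532.
Excellent type's separating payoff: 70.5 − 3.0 × r* = 70.5 − 3.0 × (70.5 − 18.3)/9.4 = 70.5 − 156.6/9.4 ≈ 53.840.
Pooling payoff: 0.22 × 70.5 + 0.78 × 18.3 = 29.784.
Difference: 53.840 − 29.784 = 24.056, i.e. 24.1 to one decimal place.
The excellent type prefers to separate.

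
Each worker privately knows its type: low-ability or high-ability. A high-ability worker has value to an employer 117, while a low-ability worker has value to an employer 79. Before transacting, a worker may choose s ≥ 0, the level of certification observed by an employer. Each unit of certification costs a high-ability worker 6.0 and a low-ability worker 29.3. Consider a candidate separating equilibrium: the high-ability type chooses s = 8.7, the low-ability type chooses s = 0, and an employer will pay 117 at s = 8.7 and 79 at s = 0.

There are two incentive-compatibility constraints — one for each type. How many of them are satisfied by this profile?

High-ability type: signal → 117 − 6.0 × 8.7 = 64.8; deviate to 0 → 79. IC fails (64.8 < 79).
Low-ability type: stay at 0 → 79; mimic → 117 − 29.3 × 8.7 = -137.91. IC holds (79 ≥ -137.91).
1 of 2 constraints hold, so this profile is not an equilibrium.

1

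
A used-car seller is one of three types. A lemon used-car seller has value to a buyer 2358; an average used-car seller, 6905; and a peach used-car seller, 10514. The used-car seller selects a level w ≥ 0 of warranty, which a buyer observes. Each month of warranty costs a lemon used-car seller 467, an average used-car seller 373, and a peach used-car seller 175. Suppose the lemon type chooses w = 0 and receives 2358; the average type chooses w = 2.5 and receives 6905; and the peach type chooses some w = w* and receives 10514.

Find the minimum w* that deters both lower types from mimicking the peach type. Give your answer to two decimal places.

17.46

Lemon type (on-path payoff 2358) won't mimic when 2358 ≥ 10514 − 467·w*, i.e. w* ≥ 17.46.
Average type (on-path payoff 6905 − 373×2.5 = 5972.5) won't mimic when 5972.5 ≥ 10514 − 373·w*, i.e. w* ≥ 12.18.
Both must hold, so w* = max(17.46, 12.18) = 17.46. The lemon type's constraint binds.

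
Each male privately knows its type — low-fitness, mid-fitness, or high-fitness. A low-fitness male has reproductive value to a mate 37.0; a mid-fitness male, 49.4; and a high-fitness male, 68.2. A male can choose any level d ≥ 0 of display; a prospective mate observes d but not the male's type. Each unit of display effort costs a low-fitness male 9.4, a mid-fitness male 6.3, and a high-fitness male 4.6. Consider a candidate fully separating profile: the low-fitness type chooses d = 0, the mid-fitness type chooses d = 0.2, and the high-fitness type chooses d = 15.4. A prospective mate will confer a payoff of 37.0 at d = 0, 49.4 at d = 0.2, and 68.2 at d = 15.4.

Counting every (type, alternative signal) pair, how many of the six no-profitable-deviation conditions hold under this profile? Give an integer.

3

Mid-fitness (own payoff 49.4 − 6.3×0.2 = 48.14): to d=0 gives 37.0 → no gain ✓; to d=15.4 gives 68.2 − 6.3×15.4 = -28.82 → no gain ✓.
High-fitness (own payoff 68.2 − 4.6×15.4 = -2.64): to d=0 gives 37.0 → profitable ✗; to d=0.2 gives 49.4 − 4.6×0.2 = 48.48 → profitable ✗.
Low-fitness (own payoff 37.0): to d=0.2 gives 49.4 − 9.4×0.2 = 47.52 → profitable ✗; to d=15.4 gives 68.2 − 9.4×15.4 = -76.56 → no gain ✓.
3 of the 6 constraints hold; not an equilibrium.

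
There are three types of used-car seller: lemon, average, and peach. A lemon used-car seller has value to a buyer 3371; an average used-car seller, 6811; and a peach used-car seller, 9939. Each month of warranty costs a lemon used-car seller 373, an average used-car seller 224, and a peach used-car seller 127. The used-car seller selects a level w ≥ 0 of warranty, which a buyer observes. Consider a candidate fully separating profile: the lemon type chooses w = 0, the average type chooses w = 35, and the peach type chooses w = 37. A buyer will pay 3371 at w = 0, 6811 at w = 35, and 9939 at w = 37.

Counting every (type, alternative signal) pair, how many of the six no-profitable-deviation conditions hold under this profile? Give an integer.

Average (own payoff 6811 − 224×35 = -1029): to w=0 gives 3371 → profitable ✗; to w=37 gives 9939 − 224×37 = 1651 → profitable ✗.
Peach (own payoff 9939 − 127×37 = 5240): to w=0 gives 3371 → no gain ✓; to w=35 gives 6811 − 127×35 = 2366 → no gain ✓.
Lemon (own payoff 3371): to w=35 gives 6811 − 373×35 = -6244 → no gain ✓; to w=37 gives 9939 − 373×37 = -3862 → no gain ✓.
4 of the 6 constraints hold; not an equilibrium.

4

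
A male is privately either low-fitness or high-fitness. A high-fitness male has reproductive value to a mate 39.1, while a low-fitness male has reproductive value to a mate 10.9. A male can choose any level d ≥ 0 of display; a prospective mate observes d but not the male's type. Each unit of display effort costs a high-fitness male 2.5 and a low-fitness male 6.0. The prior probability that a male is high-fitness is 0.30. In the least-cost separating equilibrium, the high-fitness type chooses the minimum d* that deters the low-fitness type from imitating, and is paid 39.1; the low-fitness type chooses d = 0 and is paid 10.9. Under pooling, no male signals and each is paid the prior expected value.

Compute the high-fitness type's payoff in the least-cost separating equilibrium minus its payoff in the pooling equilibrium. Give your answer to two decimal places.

Least-cost separating signal: d* solves 10.9 = 39.1 − 6.0·d*, so d* = (39.1 − 10.9)/6.0 = 4.7.
High-fitness type's separating payoff: 39.1 − 2.5 × d* = 39.1 − 2.5 × (39.1 − 10.9)/6.0 = 39.1 − 70.5/6.0 = 27.35.
Pooling payoff: 0.30 × 39.1 + 0.70 × 10.9 = 19.36.
Difference: 27.35 − 19.36 = 7.99.
The high-fitness type prefers to separate.

7.99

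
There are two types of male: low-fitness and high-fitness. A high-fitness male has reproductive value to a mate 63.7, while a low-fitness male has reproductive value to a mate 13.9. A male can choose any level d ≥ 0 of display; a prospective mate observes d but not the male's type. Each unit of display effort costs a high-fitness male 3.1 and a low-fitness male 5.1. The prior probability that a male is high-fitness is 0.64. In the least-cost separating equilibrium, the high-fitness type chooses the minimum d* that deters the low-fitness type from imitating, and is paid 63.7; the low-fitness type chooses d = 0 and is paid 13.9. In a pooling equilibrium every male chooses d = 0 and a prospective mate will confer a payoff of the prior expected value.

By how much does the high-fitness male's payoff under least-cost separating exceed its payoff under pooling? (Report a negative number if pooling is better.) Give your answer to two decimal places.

-12.34

Least-cost separating signal: d* solves 13.9 = 63.7 − 5.1·d*, so d* = (63.7 − 13.9)/5.1 ≈ 9.7647.
High-fitness type's separating payoff: 63.7 − 3.1 × d* = 63.7 − 3.1 × (63.7 − 13.9)/5.1 = 63.7 − 154.38/5.1 ≈ 33.4294.
Pooling payoff: 0.64 × 63.7 + 0.36 × 13.9 = 45.772.
Difference: 33.4294 − 45.772 = -12.3426, i.e. -12.34 to two decimal places.
The high-fitness type would prefer the pooling outcome.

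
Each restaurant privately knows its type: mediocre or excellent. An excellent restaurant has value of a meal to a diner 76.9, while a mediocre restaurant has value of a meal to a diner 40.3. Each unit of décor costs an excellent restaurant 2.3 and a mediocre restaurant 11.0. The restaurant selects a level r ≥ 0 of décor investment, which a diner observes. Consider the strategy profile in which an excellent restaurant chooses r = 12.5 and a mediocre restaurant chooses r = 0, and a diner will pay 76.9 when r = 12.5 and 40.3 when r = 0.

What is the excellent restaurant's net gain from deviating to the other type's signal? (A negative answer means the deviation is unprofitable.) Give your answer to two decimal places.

Playing r = 12.5 the excellent restaurant receives 76.9 − 2.3 × 12.5 = 48.15.
Deviating to r = 0 yields 40.3 instead.
Gain from deviating: 40.3 − 48.15 = -7.85.
The gain is negative, so the excellent type's incentive-compatibility constraint is satisfied.

-7.85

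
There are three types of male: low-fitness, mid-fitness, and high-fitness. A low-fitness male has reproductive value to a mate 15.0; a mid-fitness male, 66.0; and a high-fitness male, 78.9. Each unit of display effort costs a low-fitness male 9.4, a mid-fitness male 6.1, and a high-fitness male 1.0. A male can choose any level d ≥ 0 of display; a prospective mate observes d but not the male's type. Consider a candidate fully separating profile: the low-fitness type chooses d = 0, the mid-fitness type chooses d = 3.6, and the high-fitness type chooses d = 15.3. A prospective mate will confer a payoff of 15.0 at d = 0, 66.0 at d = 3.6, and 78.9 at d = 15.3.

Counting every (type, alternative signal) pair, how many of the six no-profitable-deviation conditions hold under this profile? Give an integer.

High-fitness (own payoff 78.9 − 1.0×15.3 = 63.6): to d=0 gives 15.0 → no gain ✓; to d=3.6 gives 66.0 − 1.0×3.6 = 62.4 → no gain ✓.
Low-fitness (own payoff 15.0): to d=3.6 gives 66.0 − 9.4×3.6 = 32.16 → profitable ✗; to d=15.3 gives 78.9 − 9.4×15.3 = -64.92 → no gain ✓.
Mid-fitness (own payoff 66.0 − 6.1×3.6 = 44.04): to d=0 gives 15.0 → no gain ✓; to d=15.3 gives 78.9 − 6.1×15.3 = -14.43 → no gain ✓.
5 of the 6 constraints hold; not an equilibrium.

5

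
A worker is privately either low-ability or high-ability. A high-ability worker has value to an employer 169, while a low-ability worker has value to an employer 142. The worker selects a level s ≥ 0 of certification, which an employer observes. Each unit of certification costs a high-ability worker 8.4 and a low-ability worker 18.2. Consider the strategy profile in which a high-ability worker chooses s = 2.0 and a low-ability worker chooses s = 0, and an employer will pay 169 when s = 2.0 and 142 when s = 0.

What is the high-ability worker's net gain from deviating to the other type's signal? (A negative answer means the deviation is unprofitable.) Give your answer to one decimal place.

Playing s = 2.0 the high-ability worker receives 169 − 8.4 × 2.0 = 152.2.
Deviating to s = 0 yields 142 instead.
Gain from deviating: 142 − 152.2 = -10.2.
The gain is negative, so the high-ability type's incentive-compatibility constraint is satisfied.

-10.2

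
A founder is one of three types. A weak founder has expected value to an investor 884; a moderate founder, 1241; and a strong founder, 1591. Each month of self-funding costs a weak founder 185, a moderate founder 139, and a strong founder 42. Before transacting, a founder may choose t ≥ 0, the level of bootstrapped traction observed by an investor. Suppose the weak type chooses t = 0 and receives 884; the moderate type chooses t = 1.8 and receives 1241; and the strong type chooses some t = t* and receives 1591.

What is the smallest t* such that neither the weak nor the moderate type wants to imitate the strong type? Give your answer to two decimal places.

Weak type (on-path payoff 884) won't mimic when 884 ≥ 1591 − 185·t*, i.e. t* ≥ 3.82.
Moderate type (on-path payoff 1241 − 139×1.8 = 990.8) won't mimic when 990.8 ≥ 1591 − 139·t*, i.e. t* ≥ 4.32.
Both must hold, so t* = max(3.82, 4.32) = 4.32. The moderate type's constraint binds.

4.32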